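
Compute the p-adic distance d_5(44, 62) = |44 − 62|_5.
d_5(44, 62) = 1

Step 1 — x − y = 44 − 62 = -18. Step 2 — v_5(-18) = 0 (factor: -18 = −(5^0 · 18); the sign does not affect v_p). Step 3 — |x − y|_5 = 5^{0} = 1.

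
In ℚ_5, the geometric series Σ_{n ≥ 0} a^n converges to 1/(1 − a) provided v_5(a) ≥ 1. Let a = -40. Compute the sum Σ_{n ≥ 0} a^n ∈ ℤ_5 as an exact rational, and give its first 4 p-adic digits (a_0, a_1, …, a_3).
Σ a^n = 1/(1 − a) = 1/41;  first 4 digits = (1, 2, 2, 0)

v_5(a) = 1 ≥ 1, so the series converges in ℤ_5 to 1/(1 − a) = 1/(1 − (-40)) = 1/41. Expand this rational in ℤ_5: compute digits iteratively via d_i = x_i mod 5, x_{i+1} = (x_i − d_i)/5. The first 4 digits are (1, 2, 2, 0).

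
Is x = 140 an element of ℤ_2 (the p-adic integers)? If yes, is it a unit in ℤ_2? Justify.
x ∈ ℤ_2 but not a unit; v_2(x) = 2 > 0

ℤ_2 = {x ∈ ℚ_2 : v_2(x) ≥ 0} and ℤ_2^× = {x ∈ ℤ_2 : v_2(x) = 0}. Here v_2(140) = v_2(num) − v_2(den) = 2; compare against these criteria.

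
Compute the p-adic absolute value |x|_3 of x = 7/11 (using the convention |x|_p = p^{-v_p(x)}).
|7/11|_3 = 1

Step 1 — compute v_3(x) by factoring powers of 3 out of the numerator and denominator: v_3(7/11) = 0. Step 2 — apply |x|_p = p^{-v_p(x)} = 3^{0} = 1.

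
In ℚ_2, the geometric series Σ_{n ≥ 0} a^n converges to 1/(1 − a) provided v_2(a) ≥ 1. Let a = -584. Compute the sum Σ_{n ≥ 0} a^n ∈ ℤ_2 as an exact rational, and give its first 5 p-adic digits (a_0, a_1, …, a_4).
Σ a^n = 1/(1 − a) = 1/585;  first 5 digits = (1, 0, 0, 1, 1)

v_2(a) = 3 ≥ 1, so the series converges in ℤ_2 to 1/(1 − a) = 1/(1 − (-584)) = 1/585. Expand this rational in ℤ_2: compute digits iteratively via d_i = x_i mod 2, x_{i+1} = (x_i − d_i)/2. The first 5 digits are (1, 0, 0, 1, 1).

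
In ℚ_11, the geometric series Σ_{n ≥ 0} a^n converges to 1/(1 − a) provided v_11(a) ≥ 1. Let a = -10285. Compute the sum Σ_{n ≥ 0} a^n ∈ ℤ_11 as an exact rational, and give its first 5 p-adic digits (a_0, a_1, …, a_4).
Σ a^n = 1/(1 − a) = 1/10286;  first 5 digits = (1, 0, 3, 3, 8)

v_11(a) = 2 ≥ 1, so the series converges in ℤ_11 to 1/(1 − a) = 1/(1 − (-10285)) = 1/10286. Expand this rational in ℤ_11: compute digits iteratively via d_i = x_i mod 11, x_{i+1} = (x_i − d_i)/11. The first 5 digits are (1, 0, 3, 3, 8).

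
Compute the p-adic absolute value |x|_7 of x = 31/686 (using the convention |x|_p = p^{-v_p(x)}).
|31/686|_7 = 343

Step 1 — compute v_7(x) by factoring powers of 7 out of the numerator and denominator: v_7(31/686) = -3. Step 2 — apply |x|_p = p^{-v_p(x)} = 7^{3} = 343.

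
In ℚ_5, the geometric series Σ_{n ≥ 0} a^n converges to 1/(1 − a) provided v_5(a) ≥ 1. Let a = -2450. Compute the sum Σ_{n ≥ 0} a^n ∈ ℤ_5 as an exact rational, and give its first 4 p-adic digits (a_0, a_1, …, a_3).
Σ a^n = 1/(1 − a) = 1/2451;  first 4 digits = (1, 0, 2, 0)

v_5(a) = 2 ≥ 1, so the series converges in ℤ_5 to 1/(1 − a) = 1/(1 − (-2450)) = 1/2451. Expand this rational in ℤ_5: compute digits iteratively via d_i = x_i mod 5, x_{i+1} = (x_i − d_i)/5. The first 4 digits are (1, 0, 2, 0).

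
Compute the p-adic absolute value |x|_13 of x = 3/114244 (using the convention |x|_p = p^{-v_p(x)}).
|3/114244|_13 = 28561

Step 1 — compute v_13(x) by factoring powers of 13 out of the numerator and denominator: v_13(3/114244) = -4. Step 2 — apply |x|_p = p^{-v_p(x)} = 13^{4} = 28561.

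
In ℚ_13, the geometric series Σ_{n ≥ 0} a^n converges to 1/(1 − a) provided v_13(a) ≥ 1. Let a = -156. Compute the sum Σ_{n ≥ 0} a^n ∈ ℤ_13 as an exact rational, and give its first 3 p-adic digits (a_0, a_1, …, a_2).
Σ a^n = 1/(1 − a) = 1/157;  first 3 digits = (1, 1, 0)

v_13(a) = 1 ≥ 1, so the series converges in ℤ_13 to 1/(1 − a) = 1/(1 − (-156)) = 1/157. Expand this rational in ℤ_13: compute digits iteratively via d_i = x_i mod 13, x_{i+1} = (x_i − d_i)/13. The first 3 digits are (1, 1, 0).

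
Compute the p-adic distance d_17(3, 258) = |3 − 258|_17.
d_17(3, 258) = 1/17

Step 1 — x − y = 3 − 258 = -255. Step 2 — v_17(-255) = 1 (factor: -255 = −(17^1 · 15); the sign does not affect v_p). Step 3 — |x − y|_17 = 17^{-1} = 1/17.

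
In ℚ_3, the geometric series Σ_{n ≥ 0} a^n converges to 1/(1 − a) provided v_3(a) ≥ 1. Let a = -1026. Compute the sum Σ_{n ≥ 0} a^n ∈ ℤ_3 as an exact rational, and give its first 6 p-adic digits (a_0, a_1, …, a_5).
Σ a^n = 1/(1 − a) = 1/1027;  first 6 digits = (1, 0, 0, 1, 2, 1)

v_3(a) = 3 ≥ 1, so the series converges in ℤ_3 to 1/(1 − a) = 1/(1 − (-1026)) = 1/1027. Expand this rational in ℤ_3: compute digits iteratively via d_i = x_i mod 3, x_{i+1} = (x_i − d_i)/3. The first 6 digits are (1, 0, 0, 1, 2, 1).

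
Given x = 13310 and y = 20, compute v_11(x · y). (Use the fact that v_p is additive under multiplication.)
v_11(266200) = 3

v_p(x) = 3 (factor: 13310 = 11^3 · 10); v_p(y) = 0 (factor: 20 = 11^0 · 20). Additivity: v_p(xy) = v_p(x) + v_p(y) = 3 + 0 = 3. (Direct check: xy = 266200 = 11^3 · (200).)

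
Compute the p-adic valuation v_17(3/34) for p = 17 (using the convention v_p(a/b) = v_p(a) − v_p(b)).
v_17(3/34) = -1

Factor powers of 17 from the numerator and denominator of the reduced fraction: 3 = 17^0 · 3 and 34 = 17^1 · 2. Apply v_p(a/b) = v_p(a) − v_p(b): v_17(3/34) = 0 − 1 = -1.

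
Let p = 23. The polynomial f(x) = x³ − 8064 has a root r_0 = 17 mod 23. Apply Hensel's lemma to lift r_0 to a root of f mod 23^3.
r_2 = 8711 (mod 12167)

Hensel: r_{i+1} = r_i − f(r_i)/f′(r_i) mod 23^{i+2}, where f′(x) = 3x². Iterate:
  r_0 = 17 (mod 23)
  r_1 = 247 (mod 529)
  r_2 = 8711 (mod 12167)
Final: r = 8711 with f(r) ≡ 0 mod 23^3.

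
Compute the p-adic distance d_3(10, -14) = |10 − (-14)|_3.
d_3(10, -14) = 1/3

Step 1 — x − y = 10 − (-14) = 24. Step 2 — v_3(24) = 1 (factor: 24 = (3^1 · 8); the sign does not affect v_p). Step 3 — |x − y|_3 = 3^{-1} = 1/3.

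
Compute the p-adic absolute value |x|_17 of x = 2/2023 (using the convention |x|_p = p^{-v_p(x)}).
|2/2023|_17 = 289

Step 1 — compute v_17(x) by factoring powers of 17 out of the numerator and denominator: v_17(2/2023) = -2. Step 2 — apply |x|_p = p^{-v_p(x)} = 17^{2} = 289.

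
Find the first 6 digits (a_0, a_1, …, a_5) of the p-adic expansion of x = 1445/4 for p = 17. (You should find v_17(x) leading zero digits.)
(a_0, …, a_5) = (0, 0, 14, 12, 12, 12)

v_17(1445/4) = 2, so a_0 = ... = a_1 = 0. Factor out: x = 17^2 · u with u = 5/4 a unit in ℤ_17. Expand u iteratively via a_{v+i} = u_i mod 17, u_{i+1} = (u_i − a_{v+i})/17:
  u_0 = 5/4;  a_2 = 14;  u_1 = (u_0 − 14)/17 = -3/4
  u_1 = -3/4;  a_3 = 12;  u_2 = (u_1 − 12)/17 = -3/4
  u_2 = -3/4;  a_4 = 12;  u_3 = (u_2 − 12)/17 = -3/4
  u_3 = -3/4;  a_5 = 12;  u_4 = (u_3 − 12)/17 = -3/4
Digits: (0, 0, 14, 12, 12, 12).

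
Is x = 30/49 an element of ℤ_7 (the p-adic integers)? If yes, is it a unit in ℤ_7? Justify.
x ∉ ℤ_7 (v_7(x) = -2 < 0)

ℤ_7 = {x ∈ ℚ_7 : v_7(x) ≥ 0} and ℤ_7^× = {x ∈ ℤ_7 : v_7(x) = 0}. Here v_7(30/49) = v_7(num) − v_7(den) = -2; compare against these criteria.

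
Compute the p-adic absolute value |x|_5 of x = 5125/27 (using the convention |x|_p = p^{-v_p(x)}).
|5125/27|_5 = 1/125

Step 1 — compute v_5(x) by factoring powers of 5 out of the numerator and denominator: v_5(5125/27) = 3. Step 2 — apply |x|_p = p^{-v_p(x)} = 5^{-3} = 1/125.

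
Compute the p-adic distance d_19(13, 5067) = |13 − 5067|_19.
d_19(13, 5067) = 1/361

Step 1 — x − y = 13 − 5067 = -5054. Step 2 — v_19(-5054) = 2 (factor: -5054 = −(19^2 · 14); the sign does not affect v_p). Step 3 — |x − y|_19 = 19^{-2} = 1/361.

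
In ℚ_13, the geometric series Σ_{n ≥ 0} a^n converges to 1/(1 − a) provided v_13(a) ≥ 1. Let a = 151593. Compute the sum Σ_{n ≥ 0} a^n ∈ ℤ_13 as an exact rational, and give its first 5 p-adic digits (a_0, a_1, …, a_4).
Σ a^n = 1/(1 − a) = -1/151592;  first 5 digits = (1, 0, 0, 4, 5)

v_13(a) = 3 ≥ 1, so the series converges in ℤ_13 to 1/(1 − a) = 1/(1 − 151593) = -1/151592. Expand this rational in ℤ_13: compute digits iteratively via d_i = x_i mod 13, x_{i+1} = (x_i − d_i)/13. The first 5 digits are (1, 0, 0, 4, 5).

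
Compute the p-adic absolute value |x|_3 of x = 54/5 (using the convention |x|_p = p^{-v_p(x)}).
|54/5|_3 = 1/27

Step 1 — compute v_3(x) by factoring powers of 3 out of the numerator and denominator: v_3(54/5) = 3. Step 2 — apply |x|_p = p^{-v_p(x)} = 3^{-3} = 1/27.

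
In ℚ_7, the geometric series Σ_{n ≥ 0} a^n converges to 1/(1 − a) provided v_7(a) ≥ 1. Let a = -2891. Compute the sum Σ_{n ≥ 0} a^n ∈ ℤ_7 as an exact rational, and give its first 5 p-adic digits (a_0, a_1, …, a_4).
Σ a^n = 1/(1 − a) = 1/2892;  first 5 digits = (1, 0, 4, 5, 0)

v_7(a) = 2 ≥ 1, so the series converges in ℤ_7 to 1/(1 − a) = 1/(1 − (-2891)) = 1/2892. Expand this rational in ℤ_7: compute digits iteratively via d_i = x_i mod 7, x_{i+1} = (x_i − d_i)/7. The first 5 digits are (1, 0, 4, 5, 0).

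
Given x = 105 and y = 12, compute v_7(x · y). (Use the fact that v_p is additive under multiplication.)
v_7(1260) = 1

v_p(x) = 1 (factor: 105 = 7^1 · 15); v_p(y) = 0 (factor: 12 = 7^0 · 12). Additivity: v_p(xy) = v_p(x) + v_p(y) = 1 + 0 = 1. (Direct check: xy = 1260 = 7^1 · (180).)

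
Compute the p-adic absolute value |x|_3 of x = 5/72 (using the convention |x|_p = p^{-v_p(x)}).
|5/72|_3 = 9

Step 1 — compute v_3(x) by factoring powers of 3 out of the numerator and denominator: v_3(5/72) = -2. Step 2 — apply |x|_p = p^{-v_p(x)} = 3^{2} = 9.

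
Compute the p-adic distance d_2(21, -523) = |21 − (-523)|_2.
d_2(21, -523) = 1/32

Step 1 — x − y = 21 − (-523) = 544. Step 2 — v_2(544) = 5 (factor: 544 = (2^5 · 17); the sign does not affect v_p). Step 3 — |x − y|_2 = 2^{-5} = 1/32.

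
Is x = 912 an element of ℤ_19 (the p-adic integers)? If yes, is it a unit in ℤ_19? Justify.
x ∈ ℤ_19 but not a unit; v_19(x) = 1 > 0

ℤ_19 = {x ∈ ℚ_19 : v_19(x) ≥ 0} and ℤ_19^× = {x ∈ ℤ_19 : v_19(x) = 0}. Here v_19(912) = v_19(num) − v_19(den) = 1; compare against these criteria.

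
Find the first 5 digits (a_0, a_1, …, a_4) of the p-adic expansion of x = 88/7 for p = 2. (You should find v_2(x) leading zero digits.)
(a_0, …, a_4) = (0, 0, 0, 1, 0)

v_2(88/7) = 3, so a_0 = ... = a_2 = 0. Factor out: x = 2^3 · u with u = 11/7 a unit in ℤ_2. Expand u iteratively via a_{v+i} = u_i mod 2, u_{i+1} = (u_i − a_{v+i})/2:
  u_0 = 11/7;  a_3 = 1;  u_1 = (u_0 − 1)/2 = 2/7
  u_1 = 2/7;  a_4 = 0;  u_2 = (u_1 − 0)/2 = 1/7
Digits: (0, 0, 0, 1, 0).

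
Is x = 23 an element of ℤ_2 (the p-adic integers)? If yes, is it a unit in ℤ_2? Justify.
x ∈ ℤ_2^× (unit); v_2(x) = 0

ℤ_2 = {x ∈ ℚ_2 : v_2(x) ≥ 0} and ℤ_2^× = {x ∈ ℤ_2 : v_2(x) = 0}. Here v_2(23) = v_2(num) − v_2(den) = 0; compare against these criteria.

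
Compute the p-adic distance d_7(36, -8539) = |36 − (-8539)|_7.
d_7(36, -8539) = 1/343

Step 1 — x − y = 36 − (-8539) = 8575. Step 2 — v_7(8575) = 3 (factor: 8575 = (7^3 · 25); the sign does not affect v_p). Step 3 — |x − y|_7 = 7^{-3} = 1/343.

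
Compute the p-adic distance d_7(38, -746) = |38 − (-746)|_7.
d_7(38, -746) = 1/49

Step 1 — x − y = 38 − (-746) = 784. Step 2 — v_7(784) = 2 (factor: 784 = (7^2 · 16); the sign does not affect v_p). Step 3 — |x − y|_7 = 7^{-2} = 1/49.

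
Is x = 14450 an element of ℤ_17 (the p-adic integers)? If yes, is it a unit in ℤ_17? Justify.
x ∈ ℤ_17 but not a unit; v_17(x) = 2 > 0

ℤ_17 = {x ∈ ℚ_17 : v_17(x) ≥ 0} and ℤ_17^× = {x ∈ ℤ_17 : v_17(x) = 0}. Here v_17(14450) = v_17(num) − v_17(den) = 2; compare against these criteria.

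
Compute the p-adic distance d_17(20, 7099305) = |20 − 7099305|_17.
d_17(20, 7099305) = 1/1419857

Step 1 — x − y = 20 − 7099305 = -7099285. Step 2 — v_17(-7099285) = 5 (factor: -7099285 = −(17^5 · 5); the sign does not affect v_p). Step 3 — |x − y|_17 = 17^{-5} = 1/1419857.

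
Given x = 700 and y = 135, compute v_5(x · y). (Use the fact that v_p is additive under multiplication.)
v_5(94500) = 3

v_p(x) = 2 (factor: 700 = 5^2 · 28); v_p(y) = 1 (factor: 135 = 5^1 · 27). Additivity: v_p(xy) = v_p(x) + v_p(y) = 2 + 1 = 3. (Direct check: xy = 94500 = 5^3 · (756).)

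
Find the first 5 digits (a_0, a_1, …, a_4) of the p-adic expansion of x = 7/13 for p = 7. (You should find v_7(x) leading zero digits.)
(a_0, …, a_4) = (0, 6, 4, 2, 5)

v_7(7/13) = 1, so a_0 = ... = a_0 = 0. Factor out: x = 7^1 · u with u = 1/13 a unit in ℤ_7. Expand u iteratively via a_{v+i} = u_i mod 7, u_{i+1} = (u_i − a_{v+i})/7:
  u_0 = 1/13;  a_1 = 6;  u_1 = (u_0 − 6)/7 = -11/13
  u_1 = -11/13;  a_2 = 4;  u_2 = (u_1 − 4)/7 = -9/13
  u_2 = -9/13;  a_3 = 2;  u_3 = (u_2 − 2)/7 = -5/13
  u_3 = -5/13;  a_4 = 5;  u_4 = (u_3 − 5)/7 = -10/13
Digits: (0, 6, 4, 2, 5).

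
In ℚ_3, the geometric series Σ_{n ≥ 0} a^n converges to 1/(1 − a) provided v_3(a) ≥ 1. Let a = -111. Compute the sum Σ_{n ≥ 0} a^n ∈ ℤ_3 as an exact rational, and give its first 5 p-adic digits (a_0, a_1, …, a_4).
Σ a^n = 1/(1 − a) = 1/112;  first 5 digits = (1, 2, 0, 1, 1)

v_3(a) = 1 ≥ 1, so the series converges in ℤ_3 to 1/(1 − a) = 1/(1 − (-111)) = 1/112. Expand this rational in ℤ_3: compute digits iteratively via d_i = x_i mod 3, x_{i+1} = (x_i − d_i)/3. The first 5 digits are (1, 2, 0, 1, 1).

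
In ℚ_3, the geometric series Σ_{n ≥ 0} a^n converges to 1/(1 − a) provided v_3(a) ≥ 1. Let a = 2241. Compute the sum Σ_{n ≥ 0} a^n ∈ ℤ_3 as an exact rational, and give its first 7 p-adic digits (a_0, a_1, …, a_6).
Σ a^n = 1/(1 − a) = -1/2240;  first 7 digits = (1, 0, 0, 2, 0, 0, 1)

v_3(a) = 3 ≥ 1, so the series converges in ℤ_3 to 1/(1 − a) = 1/(1 − 2241) = -1/2240. Expand this rational in ℤ_3: compute digits iteratively via d_i = x_i mod 3, x_{i+1} = (x_i − d_i)/3. The first 7 digits are (1, 0, 0, 2, 0, 0, 1).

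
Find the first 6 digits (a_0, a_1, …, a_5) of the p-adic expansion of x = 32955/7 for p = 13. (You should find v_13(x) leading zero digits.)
(a_0, …, a_5) = (0, 0, 0, 4, 11, 1)

v_13(32955/7) = 3, so a_0 = ... = a_2 = 0. Factor out: x = 13^3 · u with u = 15/7 a unit in ℤ_13. Expand u iteratively via a_{v+i} = u_i mod 13, u_{i+1} = (u_i − a_{v+i})/13:
  u_0 = 15/7;  a_3 = 4;  u_1 = (u_0 − 4)/13 = -1/7
  u_1 = -1/7;  a_4 = 11;  u_2 = (u_1 − 11)/13 = -6/7
  u_2 = -6/7;  a_5 = 1;  u_3 = (u_2 − 1)/13 = -1/7
Digits: (0, 0, 0, 4, 11, 1).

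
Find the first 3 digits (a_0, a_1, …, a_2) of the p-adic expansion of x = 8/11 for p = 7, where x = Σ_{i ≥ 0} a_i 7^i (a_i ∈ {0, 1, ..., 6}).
(a_0, …, a_2) = (2, 3, 4)

v_7(8/11) = 0 (numerator and denominator both coprime to 7), so x ∈ ℤ_7^×. Compute digits iteratively via a_i = x_i mod 7, x_{i+1} = (x_i − a_i)/7, with x_0 = x:
  x_0 = 8/11;  a_0 = 2;  x_1 = (x_0 − 2)/7 = -2/11
  x_1 = -2/11;  a_1 = 3;  x_2 = (x_1 − 3)/7 = -5/11
  x_2 = -5/11;  a_2 = 4;  x_3 = (x_2 − 4)/7 = -7/11
Digits: (2, 3, 4).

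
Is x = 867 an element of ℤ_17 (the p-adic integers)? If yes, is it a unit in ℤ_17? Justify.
x ∈ ℤ_17 but not a unit; v_17(x) = 2 > 0

ℤ_17 = {x ∈ ℚ_17 : v_17(x) ≥ 0} and ℤ_17^× = {x ∈ ℤ_17 : v_17(x) = 0}. Here v_17(867) = v_17(num) − v_17(den) = 2; compare against these criteria.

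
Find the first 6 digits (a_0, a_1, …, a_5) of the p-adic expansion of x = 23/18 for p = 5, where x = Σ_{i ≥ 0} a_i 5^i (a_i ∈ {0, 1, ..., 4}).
(a_0, …, a_5) = (1, 2, 1, 0, 3, 3)

v_5(23/18) = 0 (numerator and denominator both coprime to 5), so x ∈ ℤ_5^×. Compute digits iteratively via a_i = x_i mod 5, x_{i+1} = (x_i − a_i)/5, with x_0 = x:
  x_0 = 23/18;  a_0 = 1;  x_1 = (x_0 − 1)/5 = 1/18
  x_1 = 1/18;  a_1 = 2;  x_2 = (x_1 − 2)/5 = -7/18
  x_2 = -7/18;  a_2 = 1;  x_3 = (x_2 − 1)/5 = -5/18
  x_3 = -5/18;  a_3 = 0;  x_4 = (x_3 − 0)/5 = -1/18
  x_4 = -1/18;  a_4 = 3;  x_5 = (x_4 − 3)/5 = -11/18
  x_5 = -11/18;  a_5 = 3;  x_6 = (x_5 − 3)/5 = -13/18
Digits: (1, 2, 1, 0, 3, 3).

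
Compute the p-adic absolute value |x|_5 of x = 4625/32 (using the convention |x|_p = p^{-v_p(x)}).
|4625/32|_5 = 1/125

Step 1 — compute v_5(x) by factoring powers of 5 out of the numerator and denominator: v_5(4625/32) = 3. Step 2 — apply |x|_p = p^{-v_p(x)} = 5^{-3} = 1/125.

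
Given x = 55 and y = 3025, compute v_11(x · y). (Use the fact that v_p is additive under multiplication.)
v_11(166375) = 3

v_p(x) = 1 (factor: 55 = 11^1 · 5); v_p(y) = 2 (factor: 3025 = 11^2 · 25). Additivity: v_p(xy) = v_p(x) + v_p(y) = 1 + 2 = 3. (Direct check: xy = 166375 = 11^3 · (125).)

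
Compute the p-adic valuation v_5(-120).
v_5(-120) = 1

v_5(n) is the largest exponent k such that 5^k divides n. Factor out: -120 = -5^1 · 24. (Sign doesn't affect v_p.) So v_5(-120) = 1.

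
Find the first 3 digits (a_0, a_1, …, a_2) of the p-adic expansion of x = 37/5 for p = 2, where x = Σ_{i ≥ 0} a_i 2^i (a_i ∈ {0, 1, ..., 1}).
(a_0, …, a_2) = (1, 0, 0)

v_2(37/5) = 0 (numerator and denominator both coprime to 2), so x ∈ ℤ_2^×. Compute digits iteratively via a_i = x_i mod 2, x_{i+1} = (x_i − a_i)/2, with x_0 = x:
  x_0 = 37/5;  a_0 = 1;  x_1 = (x_0 − 1)/2 = 16/5
  x_1 = 16/5;  a_1 = 0;  x_2 = (x_1 − 0)/2 = 8/5
  x_2 = 8/5;  a_2 = 0;  x_3 = (x_2 − 0)/2 = 4/5
Digits: (1, 0, 0).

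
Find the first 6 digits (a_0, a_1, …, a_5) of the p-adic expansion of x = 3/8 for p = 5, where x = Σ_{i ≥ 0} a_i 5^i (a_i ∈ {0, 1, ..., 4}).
(a_0, …, a_5) = (1, 3, 0, 3, 0, 3)

v_5(3/8) = 0 (numerator and denominator both coprime to 5), so x ∈ ℤ_5^×. Compute digits iteratively via a_i = x_i mod 5, x_{i+1} = (x_i − a_i)/5, with x_0 = x:
  x_0 = 3/8;  a_0 = 1;  x_1 = (x_0 − 1)/5 = -1/8
  x_1 = -1/8;  a_1 = 3;  x_2 = (x_1 − 3)/5 = -5/8
  x_2 = -5/8;  a_2 = 0;  x_3 = (x_2 − 0)/5 = -1/8
  x_3 = -1/8;  a_3 = 3;  x_4 = (x_3 − 3)/5 = -5/8
  x_4 = -5/8;  a_4 = 0;  x_5 = (x_4 − 0)/5 = -1/8
  x_5 = -1/8;  a_5 = 3;  x_6 = (x_5 − 3)/5 = -5/8
Digits: (1, 3, 0, 3, 0, 3).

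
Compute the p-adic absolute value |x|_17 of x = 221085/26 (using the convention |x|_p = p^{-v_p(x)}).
|221085/26|_17 = 1/4913

Step 1 — compute v_17(x) by factoring powers of 17 out of the numerator and denominator: v_17(221085/26) = 3. Step 2 — apply |x|_p = p^{-v_p(x)} = 17^{-3} = 1/4913.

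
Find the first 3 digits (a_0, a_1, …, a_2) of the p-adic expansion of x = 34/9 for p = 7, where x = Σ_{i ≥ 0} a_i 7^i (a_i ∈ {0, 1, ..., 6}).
(a_0, …, a_2) = (3, 4, 1)

v_7(34/9) = 0 (numerator and denominator both coprime to 7), so x ∈ ℤ_7^×. Compute digits iteratively via a_i = x_i mod 7, x_{i+1} = (x_i − a_i)/7, with x_0 = x:
  x_0 = 34/9;  a_0 = 3;  x_1 = (x_0 − 3)/7 = 1/9
  x_1 = 1/9;  a_1 = 4;  x_2 = (x_1 − 4)/7 = -5/9
  x_2 = -5/9;  a_2 = 1;  x_3 = (x_2 − 1)/7 = -2/9
Digits: (3, 4, 1).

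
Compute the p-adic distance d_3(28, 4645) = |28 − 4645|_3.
d_3(28, 4645) = 1/243

Step 1 — x − y = 28 − 4645 = -4617. Step 2 — v_3(-4617) = 5 (factor: -4617 = −(3^5 · 19); the sign does not affect v_p). Step 3 — |x − y|_3 = 3^{-5} = 1/243.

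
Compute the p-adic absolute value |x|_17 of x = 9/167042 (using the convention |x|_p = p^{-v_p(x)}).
|9/167042|_17 = 83521

Step 1 — compute v_17(x) by factoring powers of 17 out of the numerator and denominator: v_17(9/167042) = -4. Step 2 — apply |x|_p = p^{-v_p(x)} = 17^{4} = 83521.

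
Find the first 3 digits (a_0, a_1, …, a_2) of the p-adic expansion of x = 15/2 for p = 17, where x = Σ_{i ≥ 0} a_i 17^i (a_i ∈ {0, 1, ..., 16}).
(a_0, …, a_2) = (16, 8, 8)

v_17(15/2) = 0 (numerator and denominator both coprime to 17), so x ∈ ℤ_17^×. Compute digits iteratively via a_i = x_i mod 17, x_{i+1} = (x_i − a_i)/17, with x_0 = x:
  x_0 = 15/2;  a_0 = 16;  x_1 = (x_0 − 16)/17 = -1/2
  x_1 = -1/2;  a_1 = 8;  x_2 = (x_1 − 8)/17 = -1/2
  x_2 = -1/2;  a_2 = 8;  x_3 = (x_2 − 8)/17 = -1/2
Digits: (16, 8, 8).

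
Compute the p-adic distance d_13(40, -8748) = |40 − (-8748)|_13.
d_13(40, -8748) = 1/2197

Step 1 — x − y = 40 − (-8748) = 8788. Step 2 — v_13(8788) = 3 (factor: 8788 = (13^3 · 4); the sign does not affect v_p). Step 3 — |x − y|_13 = 13^{-3} = 1/2197.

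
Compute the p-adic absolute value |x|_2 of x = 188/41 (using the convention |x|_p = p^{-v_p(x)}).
|188/41|_2 = 1/4

Step 1 — compute v_2(x) by factoring powers of 2 out of the numerator and denominator: v_2(188/41) = 2. Step 2 — apply |x|_p = p^{-v_p(x)} = 2^{-2} = 1/4.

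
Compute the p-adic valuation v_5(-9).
v_5(-9) = 0

v_5(n) is the largest exponent k such that 5^k divides n. Factor out: -9 = -5^0 · 9. (Sign doesn't affect v_p.) So v_5(-9) = 0.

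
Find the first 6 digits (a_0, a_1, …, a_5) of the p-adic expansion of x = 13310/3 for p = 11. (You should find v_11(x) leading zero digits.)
(a_0, …, a_5) = (0, 0, 0, 7, 7, 3)

v_11(13310/3) = 3, so a_0 = ... = a_2 = 0. Factor out: x = 11^3 · u with u = 10/3 a unit in ℤ_11. Expand u iteratively via a_{v+i} = u_i mod 11, u_{i+1} = (u_i − a_{v+i})/11:
  u_0 = 10/3;  a_3 = 7;  u_1 = (u_0 − 7)/11 = -1/3
  u_1 = -1/3;  a_4 = 7;  u_2 = (u_1 − 7)/11 = -2/3
  u_2 = -2/3;  a_5 = 3;  u_3 = (u_2 − 3)/11 = -1/3
Digits: (0, 0, 0, 7, 7, 3).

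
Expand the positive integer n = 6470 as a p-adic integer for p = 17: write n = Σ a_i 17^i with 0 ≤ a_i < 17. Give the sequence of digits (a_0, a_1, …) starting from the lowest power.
(a_0, a_1, …) = (10, 6, 5, 1)

Repeated division by 17 gives the digits low-to-high: 6470 = 10 + 6·17^1 + 5·17^2 + 1·17^3. Digit sequence: (10, 6, 5, 1).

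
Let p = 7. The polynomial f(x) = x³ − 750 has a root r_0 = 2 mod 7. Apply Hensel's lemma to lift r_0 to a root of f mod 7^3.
r_2 = 72 (mod 343)

Hensel: r_{i+1} = r_i − f(r_i)/f′(r_i) mod 7^{i+2}, where f′(x) = 3x². Iterate:
  r_0 = 2 (mod 7)
  r_1 = 23 (mod 49)
  r_2 = 72 (mod 343)
Final: r = 72 with f(r) ≡ 0 mod 7^3.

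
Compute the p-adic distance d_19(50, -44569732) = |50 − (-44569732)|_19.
d_19(50, -44569732) = 1/2476099

Step 1 — x − y = 50 − (-44569732) = 44569782. Step 2 — v_19(44569782) = 5 (factor: 44569782 = (19^5 · 18); the sign does not affect v_p). Step 3 — |x − y|_19 = 19^{-5} = 1/2476099.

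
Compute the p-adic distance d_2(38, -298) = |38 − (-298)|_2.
d_2(38, -298) = 1/16

Step 1 — x − y = 38 − (-298) = 336. Step 2 — v_2(336) = 4 (factor: 336 = (2^4 · 21); the sign does not affect v_p). Step 3 — |x − y|_2 = 2^{-4} = 1/16.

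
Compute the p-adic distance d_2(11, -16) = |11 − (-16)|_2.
d_2(11, -16) = 1

Step 1 — x − y = 11 − (-16) = 27. Step 2 — v_2(27) = 0 (factor: 27 = (2^0 · 27); the sign does not affect v_p). Step 3 — |x − y|_2 = 2^{0} = 1.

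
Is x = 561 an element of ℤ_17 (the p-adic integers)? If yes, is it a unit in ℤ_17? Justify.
x ∈ ℤ_17 but not a unit; v_17(x) = 1 > 0

ℤ_17 = {x ∈ ℚ_17 : v_17(x) ≥ 0} and ℤ_17^× = {x ∈ ℤ_17 : v_17(x) = 0}. Here v_17(561) = v_17(num) − v_17(den) = 1; compare against these criteria.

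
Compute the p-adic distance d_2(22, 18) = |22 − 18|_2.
d_2(22, 18) = 1/4

Step 1 — x − y = 22 − 18 = 4. Step 2 — v_2(4) = 2 (factor: 4 = (2^2 · 1); the sign does not affect v_p). Step 3 — |x − y|_2 = 2^{-2} = 1/4.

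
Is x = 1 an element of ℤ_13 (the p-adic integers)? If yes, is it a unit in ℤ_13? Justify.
x ∈ ℤ_13^× (unit); v_13(x) = 0

ℤ_13 = {x ∈ ℚ_13 : v_13(x) ≥ 0} and ℤ_13^× = {x ∈ ℤ_13 : v_13(x) = 0}. Here v_13(1) = v_13(num) − v_13(den) = 0; compare against these criteria.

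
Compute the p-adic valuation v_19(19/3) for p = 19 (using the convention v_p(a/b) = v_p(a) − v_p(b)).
v_19(19/3) = 1

Factor powers of 19 from the numerator and denominator of the reduced fraction: 19 = 19^1 · 1 and 3 = 19^0 · 3. Apply v_p(a/b) = v_p(a) − v_p(b): v_19(19/3) = 1 − 0 = 1.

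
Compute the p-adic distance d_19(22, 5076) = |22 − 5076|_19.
d_19(22, 5076) = 1/361

Step 1 — x − y = 22 − 5076 = -5054. Step 2 — v_19(-5054) = 2 (factor: -5054 = −(19^2 · 14); the sign does not affect v_p). Step 3 — |x − y|_19 = 19^{-2} = 1/361.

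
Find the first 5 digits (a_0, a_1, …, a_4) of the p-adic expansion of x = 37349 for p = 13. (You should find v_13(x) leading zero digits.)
(a_0, …, a_4) = (0, 0, 0, 4, 1)

v_13(37349) = 3, so a_0 = ... = a_2 = 0. Factor out: x = 13^3 · u with u = 17 a unit in ℤ_13. Expand u iteratively via a_{v+i} = u_i mod 13, u_{i+1} = (u_i − a_{v+i})/13:
  u_0 = 17;  a_3 = 4;  u_1 = (u_0 − 4)/13 = 1
  u_1 = 1;  a_4 = 1;  u_2 = (u_1 − 1)/13 = 0
Digits: (0, 0, 0, 4, 1).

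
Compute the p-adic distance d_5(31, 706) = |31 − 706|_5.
d_5(31, 706) = 1/25

Step 1 — x − y = 31 − 706 = -675. Step 2 — v_5(-675) = 2 (factor: -675 = −(5^2 · 27); the sign does not affect v_p). Step 3 — |x − y|_5 = 5^{-2} = 1/25.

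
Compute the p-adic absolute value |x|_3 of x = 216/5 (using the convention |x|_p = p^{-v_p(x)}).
|216/5|_3 = 1/27

Step 1 — compute v_3(x) by factoring powers of 3 out of the numerator and denominator: v_3(216/5) = 3. Step 2 — apply |x|_p = p^{-v_p(x)} = 3^{-3} = 1/27.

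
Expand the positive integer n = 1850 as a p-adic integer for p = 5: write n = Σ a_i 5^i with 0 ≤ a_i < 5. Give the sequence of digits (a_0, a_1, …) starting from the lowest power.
(a_0, a_1, …) = (0, 0, 4, 4, 2)

Repeated division by 5 gives the digits low-to-high: 1850 = 4·5^2 + 4·5^3 + 2·5^4. Digit sequence: (0, 0, 4, 4, 2).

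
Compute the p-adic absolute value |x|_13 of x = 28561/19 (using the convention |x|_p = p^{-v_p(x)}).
|28561/19|_13 = 1/28561

Step 1 — compute v_13(x) by factoring powers of 13 out of the numerator and denominator: v_13(28561/19) = 4. Step 2 — apply |x|_p = p^{-v_p(x)} = 13^{-4} = 1/28561.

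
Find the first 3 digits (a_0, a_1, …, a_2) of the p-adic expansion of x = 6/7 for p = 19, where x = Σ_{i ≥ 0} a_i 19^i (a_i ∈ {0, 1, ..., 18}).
(a_0, …, a_2) = (9, 5, 16)

v_19(6/7) = 0 (numerator and denominator both coprime to 19), so x ∈ ℤ_19^×. Compute digits iteratively via a_i = x_i mod 19, x_{i+1} = (x_i − a_i)/19, with x_0 = x:
  x_0 = 6/7;  a_0 = 9;  x_1 = (x_0 − 9)/19 = -3/7
  x_1 = -3/7;  a_1 = 5;  x_2 = (x_1 − 5)/19 = -2/7
  x_2 = -2/7;  a_2 = 16;  x_3 = (x_2 − 16)/19 = -6/7
Digits: (9, 5, 16).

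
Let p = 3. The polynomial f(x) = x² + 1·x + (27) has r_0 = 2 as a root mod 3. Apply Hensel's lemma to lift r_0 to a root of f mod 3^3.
r_2 = 26 (mod 27)

Hensel: r_{i+1} = r_i − f(r_i)·(f′(r_i))^{-1} mod 3^{i+2}, f′(x) = 2x + 1. Iterate:
  r_0 = 2 (mod 3)
  r_1 = 8 (mod 9)
  r_2 = 26 (mod 27)
Final: r = 26 satisfies f(r) ≡ 0 mod 3^3.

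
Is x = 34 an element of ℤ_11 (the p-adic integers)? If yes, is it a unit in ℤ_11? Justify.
x ∈ ℤ_11^× (unit); v_11(x) = 0

ℤ_11 = {x ∈ ℚ_11 : v_11(x) ≥ 0} and ℤ_11^× = {x ∈ ℤ_11 : v_11(x) = 0}. Here v_11(34) = v_11(num) − v_11(den) = 0; compare against these criteria.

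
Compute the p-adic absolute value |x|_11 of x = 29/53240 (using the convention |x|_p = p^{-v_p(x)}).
|29/53240|_11 = 1331

Step 1 — compute v_11(x) by factoring powers of 11 out of the numerator and denominator: v_11(29/53240) = -3. Step 2 — apply |x|_p = p^{-v_p(x)} = 11^{3} = 1331.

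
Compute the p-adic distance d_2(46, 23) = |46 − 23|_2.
d_2(46, 23) = 1

Step 1 — x − y = 46 − 23 = 23. Step 2 — v_2(23) = 0 (factor: 23 = (2^0 · 23); the sign does not affect v_p). Step 3 — |x − y|_2 = 2^{0} = 1.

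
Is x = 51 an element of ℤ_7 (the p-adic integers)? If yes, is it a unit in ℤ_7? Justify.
x ∈ ℤ_7^× (unit); v_7(x) = 0

ℤ_7 = {x ∈ ℚ_7 : v_7(x) ≥ 0} and ℤ_7^× = {x ∈ ℤ_7 : v_7(x) = 0}. Here v_7(51) = v_7(num) − v_7(den) = 0; compare against these criteria.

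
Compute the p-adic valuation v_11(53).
v_11(53) = 0

v_11(n) is the largest exponent k such that 11^k divides n. Factor out: 53 = 11^0 · 53. (Sign doesn't affect v_p.) So v_11(53) = 0.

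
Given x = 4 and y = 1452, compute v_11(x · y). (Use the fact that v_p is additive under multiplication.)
v_11(5808) = 2

v_p(x) = 0 (factor: 4 = 11^0 · 4); v_p(y) = 2 (factor: 1452 = 11^2 · 12). Additivity: v_p(xy) = v_p(x) + v_p(y) = 0 + 2 = 2. (Direct check: xy = 5808 = 11^2 · (48).)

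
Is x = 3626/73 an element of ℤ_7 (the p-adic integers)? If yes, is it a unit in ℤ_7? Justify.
x ∈ ℤ_7 but not a unit; v_7(x) = 2 > 0

ℤ_7 = {x ∈ ℚ_7 : v_7(x) ≥ 0} and ℤ_7^× = {x ∈ ℤ_7 : v_7(x) = 0}. Here v_7(3626/73) = v_7(num) − v_7(den) = 2; compare against these criteria.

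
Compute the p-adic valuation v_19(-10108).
v_19(-10108) = 2

v_19(n) is the largest exponent k such that 19^k divides n. Factor out: -10108 = -19^2 · 28. (Sign doesn't affect v_p.) So v_19(-10108) = 2.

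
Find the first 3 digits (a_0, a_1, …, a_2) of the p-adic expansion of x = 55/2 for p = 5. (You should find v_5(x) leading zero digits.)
(a_0, …, a_2) = (0, 3, 3)

v_5(55/2) = 1, so a_0 = ... = a_0 = 0. Factor out: x = 5^1 · u with u = 11/2 a unit in ℤ_5. Expand u iteratively via a_{v+i} = u_i mod 5, u_{i+1} = (u_i − a_{v+i})/5:
  u_0 = 11/2;  a_1 = 3;  u_1 = (u_0 − 3)/5 = 1/2
  u_1 = 1/2;  a_2 = 3;  u_2 = (u_1 − 3)/5 = -1/2
Digits: (0, 3, 3).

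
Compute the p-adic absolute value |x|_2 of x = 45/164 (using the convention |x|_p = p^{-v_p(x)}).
|45/164|_2 = 4

Step 1 — compute v_2(x) by factoring powers of 2 out of the numerator and denominator: v_2(45/164) = -2. Step 2 — apply |x|_p = p^{-v_p(x)} = 2^{2} = 4.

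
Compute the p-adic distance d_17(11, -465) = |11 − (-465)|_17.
d_17(11, -465) = 1/17

Step 1 — x − y = 11 − (-465) = 476. Step 2 — v_17(476) = 1 (factor: 476 = (17^1 · 28); the sign does not affect v_p). Step 3 — |x − y|_17 = 17^{-1} = 1/17.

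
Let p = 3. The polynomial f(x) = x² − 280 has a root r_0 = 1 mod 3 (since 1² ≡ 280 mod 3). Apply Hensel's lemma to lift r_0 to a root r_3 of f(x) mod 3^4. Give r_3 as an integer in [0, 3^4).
r_3 = 19 (mod 81)

Hensel's recurrence: r_{i+1} = r_i − f(r_i)·(f′(r_i))^{-1} mod 3^{i+2}, with f′(x) = 2x. Iterate:
  r_0 = 1 (mod 3)
  r_1 = 1 (mod 9)
  r_2 = 19 (mod 27)
  r_3 = 19 (mod 81)
Final: r_3 = 19, and one checks f(r_3) ≡ 0 mod 3^4.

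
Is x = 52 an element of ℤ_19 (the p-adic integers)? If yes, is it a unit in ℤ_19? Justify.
x ∈ ℤ_19^× (unit); v_19(x) = 0

ℤ_19 = {x ∈ ℚ_19 : v_19(x) ≥ 0} and ℤ_19^× = {x ∈ ℤ_19 : v_19(x) = 0}. Here v_19(52) = v_19(num) − v_19(den) = 0; compare against these criteria.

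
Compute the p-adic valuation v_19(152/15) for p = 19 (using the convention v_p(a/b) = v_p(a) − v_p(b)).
v_19(152/15) = 1

Factor powers of 19 from the numerator and denominator of the reduced fraction: 152 = 19^1 · 8 and 15 = 19^0 · 15. Apply v_p(a/b) = v_p(a) − v_p(b): v_19(152/15) = 1 − 0 = 1.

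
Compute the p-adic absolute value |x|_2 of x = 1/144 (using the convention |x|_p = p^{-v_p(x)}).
|1/144|_2 = 16

Step 1 — compute v_2(x) by factoring powers of 2 out of the numerator and denominator: v_2(1/144) = -4. Step 2 — apply |x|_p = p^{-v_p(x)} = 2^{4} = 16.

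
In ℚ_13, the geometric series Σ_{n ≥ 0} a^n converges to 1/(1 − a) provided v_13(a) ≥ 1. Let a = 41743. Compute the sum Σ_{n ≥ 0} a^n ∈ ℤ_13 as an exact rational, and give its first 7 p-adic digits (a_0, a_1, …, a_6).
Σ a^n = 1/(1 − a) = -1/41742;  first 7 digits = (1, 0, 0, 6, 1, 0, 10)

v_13(a) = 3 ≥ 1, so the series converges in ℤ_13 to 1/(1 − a) = 1/(1 − 41743) = -1/41742. Expand this rational in ℤ_13: compute digits iteratively via d_i = x_i mod 13, x_{i+1} = (x_i − d_i)/13. The first 7 digits are (1, 0, 0, 6, 1, 0, 10).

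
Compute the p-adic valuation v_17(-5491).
v_17(-5491) = 2

v_17(n) is the largest exponent k such that 17^k divides n. Factor out: -5491 = -17^2 · 19. (Sign doesn't affect v_p.) So v_17(-5491) = 2.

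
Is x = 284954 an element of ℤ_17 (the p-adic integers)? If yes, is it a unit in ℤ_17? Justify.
x ∈ ℤ_17 but not a unit; v_17(x) = 3 > 0

ℤ_17 = {x ∈ ℚ_17 : v_17(x) ≥ 0} and ℤ_17^× = {x ∈ ℤ_17 : v_17(x) = 0}. Here v_17(284954) = v_17(num) − v_17(den) = 3; compare against these criteria.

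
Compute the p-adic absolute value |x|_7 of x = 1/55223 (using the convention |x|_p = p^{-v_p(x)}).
|1/55223|_7 = 2401

Step 1 — compute v_7(x) by factoring powers of 7 out of the numerator and denominator: v_7(1/55223) = -4. Step 2 — apply |x|_p = p^{-v_p(x)} = 7^{4} = 2401.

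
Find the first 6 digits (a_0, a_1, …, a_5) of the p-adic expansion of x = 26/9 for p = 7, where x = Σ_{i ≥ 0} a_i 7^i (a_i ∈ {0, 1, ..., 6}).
(a_0, …, a_5) = (6, 5, 0, 3, 5, 0)

v_7(26/9) = 0 (numerator and denominator both coprime to 7), so x ∈ ℤ_7^×. Compute digits iteratively via a_i = x_i mod 7, x_{i+1} = (x_i − a_i)/7, with x_0 = x:
  x_0 = 26/9;  a_0 = 6;  x_1 = (x_0 − 6)/7 = -4/9
  x_1 = -4/9;  a_1 = 5;  x_2 = (x_1 − 5)/7 = -7/9
  x_2 = -7/9;  a_2 = 0;  x_3 = (x_2 − 0)/7 = -1/9
  x_3 = -1/9;  a_3 = 3;  x_4 = (x_3 − 3)/7 = -4/9
  x_4 = -4/9;  a_4 = 5;  x_5 = (x_4 − 5)/7 = -7/9
  x_5 = -7/9;  a_5 = 0;  x_6 = (x_5 − 0)/7 = -1/9
Digits: (6, 5, 0, 3, 5, 0).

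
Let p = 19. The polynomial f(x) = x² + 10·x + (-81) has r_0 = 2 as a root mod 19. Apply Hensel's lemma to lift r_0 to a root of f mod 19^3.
r_2 = 2662 (mod 6859)

Hensel: r_{i+1} = r_i − f(r_i)·(f′(r_i))^{-1} mod 19^{i+2}, f′(x) = 2x + 10. Iterate:
  r_0 = 2 (mod 19)
  r_1 = 135 (mod 361)
  r_2 = 2662 (mod 6859)
Final: r = 2662 satisfies f(r) ≡ 0 mod 19^3.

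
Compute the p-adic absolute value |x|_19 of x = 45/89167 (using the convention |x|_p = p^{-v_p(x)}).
|45/89167|_19 = 6859

Step 1 — compute v_19(x) by factoring powers of 19 out of the numerator and denominator: v_19(45/89167) = -3. Step 2 — apply |x|_p = p^{-v_p(x)} = 19^{3} = 6859.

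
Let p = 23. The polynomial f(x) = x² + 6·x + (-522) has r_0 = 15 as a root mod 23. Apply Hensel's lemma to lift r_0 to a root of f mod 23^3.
r_2 = 8617 (mod 12167)

Hensel: r_{i+1} = r_i − f(r_i)·(f′(r_i))^{-1} mod 23^{i+2}, f′(x) = 2x + 6. Iterate:
  r_0 = 15 (mod 23)
  r_1 = 153 (mod 529)
  r_2 = 8617 (mod 12167)
Final: r = 8617 satisfies f(r) ≡ 0 mod 23^3.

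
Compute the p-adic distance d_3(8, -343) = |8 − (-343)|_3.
d_3(8, -343) = 1/27

Step 1 — x − y = 8 − (-343) = 351. Step 2 — v_3(351) = 3 (factor: 351 = (3^3 · 13); the sign does not affect v_p). Step 3 — |x − y|_3 = 3^{-3} = 1/27.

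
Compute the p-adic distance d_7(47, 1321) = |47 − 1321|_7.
d_7(47, 1321) = 1/49

Step 1 — x − y = 47 − 1321 = -1274. Step 2 — v_7(-1274) = 2 (factor: -1274 = −(7^2 · 26); the sign does not affect v_p). Step 3 — |x − y|_7 = 7^{-2} = 1/49.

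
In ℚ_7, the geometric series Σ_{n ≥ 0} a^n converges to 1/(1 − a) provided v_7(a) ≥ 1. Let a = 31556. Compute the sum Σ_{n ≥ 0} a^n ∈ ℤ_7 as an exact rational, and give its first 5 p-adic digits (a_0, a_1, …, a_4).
Σ a^n = 1/(1 − a) = -1/31555;  first 5 digits = (1, 0, 0, 1, 6)

v_7(a) = 3 ≥ 1, so the series converges in ℤ_7 to 1/(1 − a) = 1/(1 − 31556) = -1/31555. Expand this rational in ℤ_7: compute digits iteratively via d_i = x_i mod 7, x_{i+1} = (x_i − d_i)/7. The first 5 digits are (1, 0, 0, 1, 6).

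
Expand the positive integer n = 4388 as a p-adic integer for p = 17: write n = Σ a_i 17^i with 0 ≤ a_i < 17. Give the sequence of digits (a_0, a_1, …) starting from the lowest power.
(a_0, a_1, …) = (2, 3, 15)

Repeated division by 17 gives the digits low-to-high: 4388 = 2 + 3·17^1 + 15·17^2. Digit sequence: (2, 3, 15).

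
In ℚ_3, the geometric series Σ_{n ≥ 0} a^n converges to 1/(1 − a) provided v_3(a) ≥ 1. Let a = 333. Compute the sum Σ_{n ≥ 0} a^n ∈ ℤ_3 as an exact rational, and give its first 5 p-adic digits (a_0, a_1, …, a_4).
Σ a^n = 1/(1 − a) = -1/332;  first 5 digits = (1, 0, 1, 0, 2)

v_3(a) = 2 ≥ 1, so the series converges in ℤ_3 to 1/(1 − a) = 1/(1 − 333) = -1/332. Expand this rational in ℤ_3: compute digits iteratively via d_i = x_i mod 3, x_{i+1} = (x_i − d_i)/3. The first 5 digits are (1, 0, 1, 0, 2).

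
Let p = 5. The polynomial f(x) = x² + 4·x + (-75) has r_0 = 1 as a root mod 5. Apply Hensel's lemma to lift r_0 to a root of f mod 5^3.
r_2 = 71 (mod 125)

Hensel: r_{i+1} = r_i − f(r_i)·(f′(r_i))^{-1} mod 5^{i+2}, f′(x) = 2x + 4. Iterate:
  r_0 = 1 (mod 5)
  r_1 = 21 (mod 25)
  r_2 = 71 (mod 125)
Final: r = 71 satisfies f(r) ≡ 0 mod 5^3.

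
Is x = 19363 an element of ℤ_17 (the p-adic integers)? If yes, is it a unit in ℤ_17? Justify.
x ∈ ℤ_17 but not a unit; v_17(x) = 2 > 0

ℤ_17 = {x ∈ ℚ_17 : v_17(x) ≥ 0} and ℤ_17^× = {x ∈ ℤ_17 : v_17(x) = 0}. Here v_17(19363) = v_17(num) − v_17(den) = 2; compare against these criteria.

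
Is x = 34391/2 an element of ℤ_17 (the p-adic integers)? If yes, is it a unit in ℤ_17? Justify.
x ∈ ℤ_17 but not a unit; v_17(x) = 3 > 0

ℤ_17 = {x ∈ ℚ_17 : v_17(x) ≥ 0} and ℤ_17^× = {x ∈ ℤ_17 : v_17(x) = 0}. Here v_17(34391/2) = v_17(num) − v_17(den) = 3; compare against these criteria.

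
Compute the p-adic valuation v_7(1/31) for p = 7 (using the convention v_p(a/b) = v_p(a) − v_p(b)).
v_7(1/31) = 0

Factor powers of 7 from the numerator and denominator of the reduced fraction: 1 = 7^0 · 1 and 31 = 7^0 · 31. Apply v_p(a/b) = v_p(a) − v_p(b): v_7(1/31) = 0 − 0 = 0.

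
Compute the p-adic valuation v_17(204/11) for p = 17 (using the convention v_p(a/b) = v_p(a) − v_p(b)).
v_17(204/11) = 1

Factor powers of 17 from the numerator and denominator of the reduced fraction: 204 = 17^1 · 12 and 11 = 17^0 · 11. Apply v_p(a/b) = v_p(a) − v_p(b): v_17(204/11) = 1 − 0 = 1.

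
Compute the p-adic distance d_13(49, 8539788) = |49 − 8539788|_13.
d_13(49, 8539788) = 1/371293

Step 1 — x − y = 49 − 8539788 = -8539739. Step 2 — v_13(-8539739) = 5 (factor: -8539739 = −(13^5 · 23); the sign does not affect v_p). Step 3 — |x − y|_13 = 13^{-5} = 1/371293.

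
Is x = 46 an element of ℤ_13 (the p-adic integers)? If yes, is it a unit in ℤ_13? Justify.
x ∈ ℤ_13^× (unit); v_13(x) = 0

ℤ_13 = {x ∈ ℚ_13 : v_13(x) ≥ 0} and ℤ_13^× = {x ∈ ℤ_13 : v_13(x) = 0}. Here v_13(46) = v_13(num) − v_13(den) = 0; compare against these criteria.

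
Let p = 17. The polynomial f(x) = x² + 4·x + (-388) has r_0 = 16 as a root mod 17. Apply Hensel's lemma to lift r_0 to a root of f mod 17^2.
r_1 = 50 (mod 289)

Hensel: r_{i+1} = r_i − f(r_i)·(f′(r_i))^{-1} mod 17^{i+2}, f′(x) = 2x + 4. Iterate:
  r_0 = 16 (mod 17)
  r_1 = 50 (mod 289)
Final: r = 50 satisfies f(r) ≡ 0 mod 17^2.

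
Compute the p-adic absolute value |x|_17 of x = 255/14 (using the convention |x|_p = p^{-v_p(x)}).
|255/14|_17 = 1/17

Step 1 — compute v_17(x) by factoring powers of 17 out of the numerator and denominator: v_17(255/14) = 1. Step 2 — apply |x|_p = p^{-v_p(x)} = 17^{-1} = 1/17.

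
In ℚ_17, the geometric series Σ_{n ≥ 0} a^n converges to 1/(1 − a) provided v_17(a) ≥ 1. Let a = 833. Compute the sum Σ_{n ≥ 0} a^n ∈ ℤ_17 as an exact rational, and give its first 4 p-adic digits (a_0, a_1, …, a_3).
Σ a^n = 1/(1 − a) = -1/832;  first 4 digits = (1, 15, 6, 14)

v_17(a) = 1 ≥ 1, so the series converges in ℤ_17 to 1/(1 − a) = 1/(1 − 833) = -1/832. Expand this rational in ℤ_17: compute digits iteratively via d_i = x_i mod 17, x_{i+1} = (x_i − d_i)/17. The first 4 digits are (1, 15, 6, 14).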